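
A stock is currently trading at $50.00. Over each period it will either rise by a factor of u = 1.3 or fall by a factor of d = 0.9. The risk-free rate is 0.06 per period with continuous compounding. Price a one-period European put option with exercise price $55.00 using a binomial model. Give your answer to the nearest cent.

Risk-neutral probability p = (e^0.06 − 0.9)/(1.3 − 0.9) = 0.1618/0.4000 = 0.4046
Terminal stock prices: S_u = 65, S_d = 45
Terminal payoffs (K − S): max(-10, 0) = 0, max(10, 0) = 10
Node 0 (S = 50): V_0 = e^(−0.06)·[0.4046·0.0000 + 0.5954·10.0000] = 5.6073

$5.61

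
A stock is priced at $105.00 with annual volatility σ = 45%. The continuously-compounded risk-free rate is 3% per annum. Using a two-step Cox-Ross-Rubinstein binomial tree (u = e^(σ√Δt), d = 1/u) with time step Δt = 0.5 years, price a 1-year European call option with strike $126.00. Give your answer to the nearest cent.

$13.88

CRR parameters: u = e^(σ√Δt) = e^(0.45·√0.5) = 1.3746, d = 1/u = 0.7275
Per-period rate: rΔt = 0.03·0.5 = 0.015, so R = e^0.015 = 1.0151
Risk-neutral probability p = (e^0.015 − 0.7275)/(1.3746 − 0.7275) = 0.2877/0.6472 = 0.4445
Terminal stock prices: S_uu = 198.4, S_ud = 105, S_dd = 55.57
Terminal payoffs (S − K): max(72.41, 0) = 72.41, max(-21, 0) = 0, max(-70.43, 0) = 0
Node u (S = 144.3): V_u = e^(−0.015)·[0.4445·72.4141 + 0.5555·0.0000] = 31.7065
Node d (S = 76.38): V_d = e^(−0.015)·[0.4445·0.0000 + 0.5555·0.0000] = 0.0000
Node 0 (S = 105): V_0 = e^(−0.015)·[0.4445·31.7065 + 0.5555·0.0000] = 13.8827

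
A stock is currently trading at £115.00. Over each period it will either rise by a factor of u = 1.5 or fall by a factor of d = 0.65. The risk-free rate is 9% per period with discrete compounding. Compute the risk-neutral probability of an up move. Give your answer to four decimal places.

Risk-neutral probability p = (1 + 0.09 − 0.65)/(1.5 − 0.65) = 0.4400/0.8500 = 0.5176

p = 0.5176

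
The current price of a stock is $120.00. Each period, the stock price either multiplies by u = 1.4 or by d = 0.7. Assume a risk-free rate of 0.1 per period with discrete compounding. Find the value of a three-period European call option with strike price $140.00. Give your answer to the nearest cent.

Risk-neutral probability p = (1 + 0.1 − 0.7)/(1.4 − 0.7) = 0.4000/0.7000 = 0.5714
Terminal stock prices: S_uuu = 329.3, S_uud = 164.6, S_udd = 82.32, S_ddd = 41.16
Terminal payoffs (S − K): max(189.3, 0) = 189.3, max(24.64, 0) = 24.64, max(-57.68, 0) = 0, max(-98.84, 0) = 0
Node uu (S = 235.2): V_uu = 1/1.1·[0.5714·189.2800 + 0.4286·24.6400] = 107.9273
Node ud (S = 117.6): V_ud = 1/1.1·[0.5714·24.6400 + 0.4286·0.0000] = 12.8000
Node dd (S = 58.8): V_dd = 1/1.1·[0.5714·0.0000 + 0.4286·0.0000] = 0.0000
Node u (S = 168): V_u = 1/1.1·[0.5714·107.9273 + 0.4286·12.8000] = 61.0531
Node d (S = 84): V_d = 1/1.1·[0.5714·12.8000 + 0.4286·0.0000] = 6.6494
Node 0 (S = 120): V_0 = 1/1.1·[0.5714·61.0531 + 0.4286·6.6494] = 34.3066

$34.31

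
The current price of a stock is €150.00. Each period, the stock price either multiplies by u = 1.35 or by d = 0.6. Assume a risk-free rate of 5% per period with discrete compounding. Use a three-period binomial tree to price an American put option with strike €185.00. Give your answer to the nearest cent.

Risk-neutral probability p = (1 + 0.05 − 0.6)/(1.35 − 0.6) = 0.4500/0.7500 = 0.6000
Terminal stock prices: S_uuu = 369.1, S_uud = 164, S_udd = 72.9, S_ddd = 32.4
Terminal payoffs (K − S): max(-184.1, 0) = 0, max(20.97, 0) = 20.97, max(112.1, 0) = 112.1, max(152.6, 0) = 152.6
Node uu (S = 273.4): continuation = 1/1.05·[0.6000·0.0000 + 0.4000·20.9750] = 7.9905; exercise value = 0.0000 ≤ continuation, so V_uu = 7.9905
Node ud (S = 121.5): continuation = 1/1.05·[0.6000·20.9750 + 0.4000·112.1000] = 54.6905; exercise value = 63.5000 > continuation, so V_ud = 63.5000 (exercise)
Node dd (S = 54): continuation = 1/1.05·[0.6000·112.1000 + 0.4000·152.6000] = 122.1905; exercise value = 131.0000 > continuation, so V_dd = 131.0000 (exercise)
Node u (S = 202.5): continuation = 1/1.05·[0.6000·7.9905 + 0.4000·63.5000] = 28.7565; exercise value = 0.0000 ≤ continuation, so V_u = 28.7565
Node d (S = 90): continuation = 1/1.05·[0.6000·63.5000 + 0.4000·131.0000] = 86.1905; exercise value = 95.0000 > continuation, so V_d = 95.0000 (exercise)
Node 0 (S = 150): continuation = 1/1.05·[0.6000·28.7565 + 0.4000·95.0000] = 52.6227; exercise value = 35.0000 ≤ continuation, so V_0 = 52.6227

€52.62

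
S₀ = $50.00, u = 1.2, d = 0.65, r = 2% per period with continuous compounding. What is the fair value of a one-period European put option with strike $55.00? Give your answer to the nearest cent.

$7.21

Risk-neutral probability p = (e^0.02 − 0.65)/(1.2 − 0.65) = 0.3702/0.5500 = 0.6731
Terminal stock prices: S_u = 60, S_d = 32.5
Terminal payoffs (K − S): max(-5, 0) = 0, max(22.5, 0) = 22.5
Node 0 (S = 50): V_0 = e^(−0.02)·[0.6731·0.0000 + 0.3269·22.5000] = 7.2098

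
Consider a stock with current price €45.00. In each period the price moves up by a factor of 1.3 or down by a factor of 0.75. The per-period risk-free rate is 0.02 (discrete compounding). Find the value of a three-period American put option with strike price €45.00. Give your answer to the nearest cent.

€7.80

Risk-neutral probability p = (1 + 0.02 − 0.75)/(1.3 − 0.75) = 0.2700/0.5500 = 0.4909
Terminal stock prices: S_uuu = 98.87, S_uud = 57.04, S_udd = 32.91, S_ddd = 18.98
Terminal payoffs (K − S): max(-53.87, 0) = 0, max(-12.04, 0) = 0, max(12.09, 0) = 12.09, max(26.02, 0) = 26.02
Node uu (S = 76.05): continuation = 1/1.02·[0.4909·0.0000 + 0.5091·0.0000] = 0.0000; exercise value = 0.0000 ≤ continuation, so V_uu = 0.0000
Node ud (S = 43.88): continuation = 1/1.02·[0.4909·0.0000 + 0.5091·12.0938] = 6.0361; exercise value = 1.1250 ≤ continuation, so V_ud = 6.0361
Node dd (S = 25.31): continuation = 1/1.02·[0.4909·12.0938 + 0.5091·26.0156] = 18.8051; exercise value = 19.6875 > continuation, so V_dd = 19.6875 (exercise)
Node u (S = 58.5): continuation = 1/1.02·[0.4909·0.0000 + 0.5091·6.0361] = 3.0127; exercise value = 0.0000 ≤ continuation, so V_u = 3.0127
Node d (S = 33.75): continuation = 1/1.02·[0.4909·6.0361 + 0.5091·19.6875] = 12.7313; exercise value = 11.2500 ≤ continuation, so V_d = 12.7313
Node 0 (S = 45): continuation = 1/1.02·[0.4909·3.0127 + 0.5091·12.7313] = 7.8042; exercise value = 0.0000 ≤ continuation, so V_0 = 7.8042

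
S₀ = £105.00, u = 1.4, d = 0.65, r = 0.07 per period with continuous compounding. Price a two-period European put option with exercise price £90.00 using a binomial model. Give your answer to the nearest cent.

£7.56

Risk-neutral probability p = (e^0.07 − 0.65)/(1.4 − 0.65) = 0.4225/0.7500 = 0.5633
Terminal stock prices: S_uu = 205.8, S_ud = 95.55, S_dd = 44.36
Terminal payoffs (K − S): max(-115.8, 0) = 0, max(-5.55, 0) = 0, max(45.64, 0) = 45.64
Node u (S = 147): V_u = e^(−0.07)·[0.5633·0.0000 + 0.4367·0.0000] = 0.0000
Node d (S = 68.25): V_d = e^(−0.07)·[0.5633·0.0000 + 0.4367·45.6375] = 18.5806
Node 0 (S = 105): V_0 = e^(−0.07)·[0.5633·0.0000 + 0.4367·18.5806] = 7.5648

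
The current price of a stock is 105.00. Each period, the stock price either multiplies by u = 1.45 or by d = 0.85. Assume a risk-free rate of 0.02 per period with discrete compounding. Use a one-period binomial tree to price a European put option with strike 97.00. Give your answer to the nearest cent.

5.45

Risk-neutral probability p = (1 + 0.02 − 0.85)/(1.45 − 0.85) = 0.1700/0.6000 = 0.2833
Terminal stock prices: S_u = 152.2, S_d = 89.25
Terminal payoffs (K − S): max(-55.25, 0) = 0, max(7.75, 0) = 7.75
Node 0 (S = 105): V_0 = 1/1.02·[0.2833·0.0000 + 0.7167·7.7500] = 5.4453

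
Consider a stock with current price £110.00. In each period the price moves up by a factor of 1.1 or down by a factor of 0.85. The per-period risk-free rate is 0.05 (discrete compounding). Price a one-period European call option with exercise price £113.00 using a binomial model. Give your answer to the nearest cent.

£6.10

Risk-neutral probability p = (1 + 0.05 − 0.85)/(1.1 − 0.85) = 0.2000/0.2500 = 0.8000
Terminal stock prices: S_u = 121, S_d = 93.5
Terminal payoffs (S − K): max(8, 0) = 8, max(-19.5, 0) = 0
Node 0 (S = 110): V_0 = 1/1.05·[0.8000·8.0000 + 0.2000·0.0000] = 6.0952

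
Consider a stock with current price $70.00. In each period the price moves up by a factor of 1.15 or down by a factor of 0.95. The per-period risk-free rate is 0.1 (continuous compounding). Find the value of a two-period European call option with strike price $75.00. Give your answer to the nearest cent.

$9.08

Risk-neutral probability p = (e^0.1 − 0.95)/(1.15 − 0.95) = 0.1552/0.2000 = 0.7759
Terminal stock prices: S_uu = 92.57, S_ud = 76.47, S_dd = 63.17
Terminal payoffs (S − K): max(17.57, 0) = 17.57, max(1.475, 0) = 1.475, max(-11.83, 0) = 0
Node u (S = 80.5): V_u = e^(−0.1)·[0.7759·17.5750 + 0.2241·1.4750] = 12.6372
Node d (S = 66.5): V_d = e^(−0.1)·[0.7759·1.4750 + 0.2241·0.0000] = 1.0355
Node 0 (S = 70): V_0 = e^(−0.1)·[0.7759·12.6372 + 0.2241·1.0355] = 9.0816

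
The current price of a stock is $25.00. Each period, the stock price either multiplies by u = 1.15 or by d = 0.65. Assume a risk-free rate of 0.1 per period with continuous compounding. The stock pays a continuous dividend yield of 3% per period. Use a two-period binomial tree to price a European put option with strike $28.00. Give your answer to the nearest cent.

Per-period risk-free factor R = e^0.1 = 1.1052; dividend-adjusted growth = e^(0.1−0.03) = 1.0725.
Risk-neutral probability p = (1.0725 − 0.65)/(1.15 − 0.65) = 0.4225/0.5000 = 0.8450
Terminal stock prices: S_uu = 33.06, S_ud = 18.69, S_dd = 10.56
Terminal payoffs (K − S): max(-5.062, 0) = 0, max(9.312, 0) = 9.312, max(17.44, 0) = 17.44
Node u (S = 28.75): V_u = e^(−0.1)·[0.8450·0.0000 + 0.1550·9.3125] = 1.3059
Node d (S = 16.25): V_d = e^(−0.1)·[0.8450·9.3125 + 0.1550·17.4375] = 9.5657
Node 0 (S = 25): V_0 = e^(−0.1)·[0.8450·1.3059 + 0.1550·9.5657] = 2.3400

$2.34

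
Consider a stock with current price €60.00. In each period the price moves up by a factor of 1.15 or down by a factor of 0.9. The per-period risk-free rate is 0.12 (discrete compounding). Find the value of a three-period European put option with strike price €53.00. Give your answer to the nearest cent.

€0.01

Risk-neutral probability p = (1 + 0.12 − 0.9)/(1.15 − 0.9) = 0.2200/0.2500 = 0.8800
Terminal stock prices: S_uuu = 91.25, S_uud = 71.41, S_udd = 55.89, S_ddd = 43.74
Terminal payoffs (K − S): max(-38.25, 0) = 0, max(-18.41, 0) = 0, max(-2.89, 0) = 0, max(9.26, 0) = 9.26
Node uu (S = 79.35): V_uu = 1/1.12·[0.8800·0.0000 + 0.1200·0.0000] = 0.0000
Node ud (S = 62.1): V_ud = 1/1.12·[0.8800·0.0000 + 0.1200·0.0000] = 0.0000
Node dd (S = 48.6): V_dd = 1/1.12·[0.8800·0.0000 + 0.1200·9.2600] = 0.9921
Node u (S = 69): V_u = 1/1.12·[0.8800·0.0000 + 0.1200·0.0000] = 0.0000
Node d (S = 54): V_d = 1/1.12·[0.8800·0.0000 + 0.1200·0.9921] = 0.1063
Node 0 (S = 60): V_0 = 1/1.12·[0.8800·0.0000 + 0.1200·0.1063] = 0.0114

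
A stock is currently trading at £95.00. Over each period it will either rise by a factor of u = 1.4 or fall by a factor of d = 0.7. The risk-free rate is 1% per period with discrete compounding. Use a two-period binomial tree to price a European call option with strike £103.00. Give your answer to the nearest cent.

Risk-neutral probability p = (1 + 0.01 − 0.7)/(1.4 − 0.7) = 0.3100/0.7000 = 0.4429
Terminal stock prices: S_uu = 186.2, S_ud = 93.1, S_dd = 46.55
Terminal payoffs (S − K): max(83.2, 0) = 83.2, max(-9.9, 0) = 0, max(-56.45, 0) = 0
Node u (S = 133): V_u = 1/1.01·[0.4429·83.2000 + 0.5571·0.0000] = 36.4809
Node d (S = 66.5): V_d = 1/1.01·[0.4429·0.0000 + 0.5571·0.0000] = 0.0000
Node 0 (S = 95): V_0 = 1/1.01·[0.4429·36.4809 + 0.5571·0.0000] = 15.9959

£16.00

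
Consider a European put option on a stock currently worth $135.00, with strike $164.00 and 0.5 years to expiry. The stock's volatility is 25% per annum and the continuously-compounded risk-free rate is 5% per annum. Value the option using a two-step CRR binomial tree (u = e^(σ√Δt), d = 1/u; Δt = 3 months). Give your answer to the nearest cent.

CRR parameters: u = e^(σ√Δt) = e^(0.25·√0.25) = 1.1331, d = 1/u = 0.8825
Per-period rate: rΔt = 0.05·0.25 = 0.0125, so R = e^0.0125 = 1.0126
Risk-neutral probability p = (e^0.0125 − 0.8825)/(1.1331 − 0.8825) = 0.1301/0.2507 = 0.5190
Terminal stock prices: S_uu = 173.3, S_ud = 135, S_dd = 105.1
Terminal payoffs (K − S): max(-9.343, 0) = 0, max(29, 0) = 29, max(58.86, 0) = 58.86
Node u (S = 153): V_u = e^(−0.0125)·[0.5190·0.0000 + 0.4810·29.0000] = 13.7765
Node d (S = 119.1): V_d = e^(−0.0125)·[0.5190·29.0000 + 0.4810·58.8619] = 42.8257
Node 0 (S = 135): V_0 = e^(−0.0125)·[0.5190·13.7765 + 0.4810·42.8257] = 27.4052

$27.41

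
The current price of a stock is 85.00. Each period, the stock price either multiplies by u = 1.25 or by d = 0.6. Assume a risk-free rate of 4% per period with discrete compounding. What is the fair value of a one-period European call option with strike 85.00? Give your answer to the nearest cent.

13.83

Risk-neutral probability p = (1 + 0.04 − 0.6)/(1.25 − 0.6) = 0.4400/0.6500 = 0.6769
Terminal stock prices: S_u = 106.2, S_d = 51
Terminal payoffs (S − K): max(21.25, 0) = 21.25, max(-34, 0) = 0
Node 0 (S = 85): V_0 = 1/1.04·[0.6769·21.2500 + 0.3231·0.0000] = 13.8314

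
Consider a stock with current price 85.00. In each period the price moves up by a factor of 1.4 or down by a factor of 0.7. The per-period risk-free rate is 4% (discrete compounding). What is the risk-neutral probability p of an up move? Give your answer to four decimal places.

Risk-neutral probability p = (1 + 0.04 − 0.7)/(1.4 − 0.7) = 0.3400/0.7000 = 0.4857

p = 0.4857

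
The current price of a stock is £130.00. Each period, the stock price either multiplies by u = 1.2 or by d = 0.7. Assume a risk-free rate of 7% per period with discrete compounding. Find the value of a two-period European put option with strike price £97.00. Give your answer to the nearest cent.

Risk-neutral probability p = (1 + 0.07 − 0.7)/(1.2 − 0.7) = 0.3700/0.5000 = 0.7400
Terminal stock prices: S_uu = 187.2, S_ud = 109.2, S_dd = 63.7
Terminal payoffs (K − S): max(-90.2, 0) = 0, max(-12.2, 0) = 0, max(33.3, 0) = 33.3
Node u (S = 156): V_u = 1/1.07·[0.7400·0.0000 + 0.2600·0.0000] = 0.0000
Node d (S = 91): V_d = 1/1.07·[0.7400·0.0000 + 0.2600·33.3000] = 8.0916
Node 0 (S = 130): V_0 = 1/1.07·[0.7400·0.0000 + 0.2600·8.0916] = 1.9662

£1.97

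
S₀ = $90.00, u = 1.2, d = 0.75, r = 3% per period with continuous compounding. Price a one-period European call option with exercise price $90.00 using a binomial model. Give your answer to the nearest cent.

Risk-neutral probability p = (e^0.03 − 0.75)/(1.2 − 0.75) = 0.2805/0.4500 = 0.6232
Terminal stock prices: S_u = 108, S_d = 67.5
Terminal payoffs (S − K): max(18, 0) = 18, max(-22.5, 0) = 0
Node 0 (S = 90): V_0 = e^(−0.03)·[0.6232·18.0000 + 0.3768·0.0000] = 10.8866

$10.89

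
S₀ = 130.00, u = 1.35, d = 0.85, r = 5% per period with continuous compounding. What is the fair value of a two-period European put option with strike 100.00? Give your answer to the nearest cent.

Risk-neutral probability p = (e^0.05 − 0.85)/(1.35 − 0.85) = 0.2013/0.5000 = 0.4025
Terminal stock prices: S_uu = 236.9, S_ud = 149.2, S_dd = 93.92
Terminal payoffs (K − S): max(-136.9, 0) = 0, max(-49.17, 0) = 0, max(6.075, 0) = 6.075
Node u (S = 175.5): V_u = e^(−0.05)·[0.4025·0.0000 + 0.5975·0.0000] = 0.0000
Node d (S = 110.5): V_d = e^(−0.05)·[0.4025·0.0000 + 0.5975·6.0750] = 3.4525
Node 0 (S = 130): V_0 = e^(−0.05)·[0.4025·0.0000 + 0.5975·3.4525] = 1.9621

1.96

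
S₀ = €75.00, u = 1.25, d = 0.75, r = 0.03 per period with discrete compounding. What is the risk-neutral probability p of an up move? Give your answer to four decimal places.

Risk-neutral probability p = (1 + 0.03 − 0.75)/(1.25 − 0.75) = 0.2800/0.5000 = 0.5600

p = 0.5600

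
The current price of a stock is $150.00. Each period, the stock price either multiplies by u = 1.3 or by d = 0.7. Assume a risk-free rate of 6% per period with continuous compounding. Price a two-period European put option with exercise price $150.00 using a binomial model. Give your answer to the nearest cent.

$16.42

Risk-neutral probability p = (e^0.06 − 0.7)/(1.3 − 0.7) = 0.3618/0.6000 = 0.6031
Terminal stock prices: S_uu = 253.5, S_ud = 136.5, S_dd = 73.5
Terminal payoffs (K − S): max(-103.5, 0) = 0, max(13.5, 0) = 13.5, max(76.5, 0) = 76.5
Node u (S = 195): V_u = e^(−0.06)·[0.6031·0.0000 + 0.3969·13.5000] = 5.0466
Node d (S = 105): V_d = e^(−0.06)·[0.6031·13.5000 + 0.3969·76.5000] = 36.2647
Node 0 (S = 150): V_0 = e^(−0.06)·[0.6031·5.0466 + 0.3969·36.2647] = 16.4228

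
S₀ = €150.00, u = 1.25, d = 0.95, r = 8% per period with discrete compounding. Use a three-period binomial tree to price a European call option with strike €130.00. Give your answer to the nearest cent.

€47.00

Risk-neutral probability p = (1 + 0.08 − 0.95)/(1.25 − 0.95) = 0.1300/0.3000 = 0.4333
Terminal stock prices: S_uuu = 293, S_uud = 222.7, S_udd = 169.2, S_ddd = 128.6
Terminal payoffs (S − K): max(163, 0) = 163, max(92.66, 0) = 92.66, max(39.22, 0) = 39.22, max(-1.394, 0) = 0
Node uu (S = 234.4): V_uu = 1/1.08·[0.4333·162.9688 + 0.5667·92.6562] = 114.0046
Node ud (S = 178.1): V_ud = 1/1.08·[0.4333·92.6562 + 0.5667·39.2188] = 57.7546
Node dd (S = 135.4): V_dd = 1/1.08·[0.4333·39.2188 + 0.5667·0.0000] = 15.7359
Node u (S = 187.5): V_u = 1/1.08·[0.4333·114.0046 + 0.5667·57.7546] = 76.0460
Node d (S = 142.5): V_d = 1/1.08·[0.4333·57.7546 + 0.5667·15.7359] = 31.4297
Node 0 (S = 150): V_0 = 1/1.08·[0.4333·76.0460 + 0.5667·31.4297] = 47.0031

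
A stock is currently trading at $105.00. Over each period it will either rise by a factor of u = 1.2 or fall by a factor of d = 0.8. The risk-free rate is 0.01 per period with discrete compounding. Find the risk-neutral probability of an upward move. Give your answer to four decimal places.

Risk-neutral probability p = (1 + 0.01 − 0.8)/(1.2 − 0.8) = 0.2100/0.4000 = 0.5250

p = 0.5250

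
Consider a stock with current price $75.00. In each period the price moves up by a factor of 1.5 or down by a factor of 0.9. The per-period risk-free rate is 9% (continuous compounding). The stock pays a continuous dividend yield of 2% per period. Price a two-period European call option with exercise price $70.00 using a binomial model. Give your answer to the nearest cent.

Per-period risk-free factor R = e^0.09 = 1.0942; dividend-adjusted growth = e^(0.09−0.02) = 1.0725.
Risk-neutral probability p = (1.0725 − 0.9)/(1.5 − 0.9) = 0.1725/0.6000 = 0.2875
Terminal stock prices: S_uu = 168.8, S_ud = 101.2, S_dd = 60.75
Terminal payoffs (S − K): max(98.75, 0) = 98.75, max(31.25, 0) = 31.25, max(-9.25, 0) = 0
Node u (S = 112.5): V_u = e^(−0.09)·[0.2875·98.7500 + 0.7125·31.2500] = 46.2972
Node d (S = 67.5): V_d = e^(−0.09)·[0.2875·31.2500 + 0.7125·0.0000] = 8.2115
Node 0 (S = 75): V_0 = e^(−0.09)·[0.2875·46.2972 + 0.7125·8.2115] = 17.5124

$17.51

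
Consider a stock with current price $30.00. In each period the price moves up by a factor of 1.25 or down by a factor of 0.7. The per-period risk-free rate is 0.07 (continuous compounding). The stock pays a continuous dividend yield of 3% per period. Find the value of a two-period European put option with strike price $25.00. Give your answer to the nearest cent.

$1.30

Per-period risk-free factor R = e^0.07 = 1.0725; dividend-adjusted growth = e^(0.07−0.03) = 1.0408.
Risk-neutral probability p = (1.0408 − 0.7)/(1.25 − 0.7) = 0.3408/0.5500 = 0.6197
Terminal stock prices: S_uu = 46.88, S_ud = 26.25, S_dd = 14.7
Terminal payoffs (K − S): max(-21.88, 0) = 0, max(-1.25, 0) = 0, max(10.3, 0) = 10.3
Node u (S = 37.5): V_u = e^(−0.07)·[0.6197·0.0000 + 0.3803·0.0000] = 0.0000
Node d (S = 21): V_d = e^(−0.07)·[0.6197·0.0000 + 0.3803·10.3000] = 3.6527
Node 0 (S = 30): V_0 = e^(−0.07)·[0.6197·0.0000 + 0.3803·3.6527] = 1.2954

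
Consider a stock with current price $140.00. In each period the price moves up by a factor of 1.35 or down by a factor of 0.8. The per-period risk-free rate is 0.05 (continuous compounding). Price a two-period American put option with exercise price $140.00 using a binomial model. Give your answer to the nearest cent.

Risk-neutral probability p = (e^0.05 − 0.8)/(1.35 − 0.8) = 0.2513/0.5500 = 0.4569
Terminal stock prices: S_uu = 255.2, S_ud = 151.2, S_dd = 89.6
Terminal payoffs (K − S): max(-115.2, 0) = 0, max(-11.2, 0) = 0, max(50.4, 0) = 50.4
Node u (S = 189): continuation = e^(−0.05)·[0.4569·0.0000 + 0.5431·0.0000] = 0.0000; exercise value = 0.0000 ≤ continuation, so V_u = 0.0000
Node d (S = 112): continuation = e^(−0.05)·[0.4569·0.0000 + 0.5431·50.4000] = 26.0394; exercise value = 28.0000 > continuation, so V_d = 28.0000 (exercise)
Node 0 (S = 140): continuation = e^(−0.05)·[0.4569·0.0000 + 0.5431·28.0000] = 14.4663; exercise value = 0.0000 ≤ continuation, so V_0 = 14.4663

$14.47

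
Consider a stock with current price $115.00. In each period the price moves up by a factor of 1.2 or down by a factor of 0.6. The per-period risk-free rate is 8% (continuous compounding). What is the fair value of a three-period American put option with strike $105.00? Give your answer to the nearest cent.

$9.99

Risk-neutral probability p = (e^0.08 − 0.6)/(1.2 − 0.6) = 0.4833/0.6000 = 0.8055
Terminal stock prices: S_uuu = 198.7, S_uud = 99.36, S_udd = 49.68, S_ddd = 24.84
Terminal payoffs (K − S): max(-93.72, 0) = 0, max(5.64, 0) = 5.64, max(55.32, 0) = 55.32, max(80.16, 0) = 80.16
Node uu (S = 165.6): continuation = e^(−0.08)·[0.8055·0.0000 + 0.1945·5.6400] = 1.0128; exercise value = 0.0000 ≤ continuation, so V_uu = 1.0128
Node ud (S = 82.8): continuation = e^(−0.08)·[0.8055·5.6400 + 0.1945·55.3200] = 14.1272; exercise value = 22.2000 > continuation, so V_ud = 22.2000 (exercise)
Node dd (S = 41.4): continuation = e^(−0.08)·[0.8055·55.3200 + 0.1945·80.1600] = 55.5272; exercise value = 63.6000 > continuation, so V_dd = 63.6000 (exercise)
Node u (S = 138): continuation = e^(−0.08)·[0.8055·1.0128 + 0.1945·22.2000] = 4.7394; exercise value = 0.0000 ≤ continuation, so V_u = 4.7394
Node d (S = 69): continuation = e^(−0.08)·[0.8055·22.2000 + 0.1945·63.6000] = 27.9272; exercise value = 36.0000 > continuation, so V_d = 36.0000 (exercise)
Node 0 (S = 115): continuation = e^(−0.08)·[0.8055·4.7394 + 0.1945·36.0000] = 9.9884; exercise value = 0.0000 ≤ continuation, so V_0 = 9.9884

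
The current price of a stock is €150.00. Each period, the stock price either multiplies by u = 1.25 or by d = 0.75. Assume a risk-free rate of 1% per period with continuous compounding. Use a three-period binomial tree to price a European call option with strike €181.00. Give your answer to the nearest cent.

Risk-neutral probability p = (e^0.01 − 0.75)/(1.25 − 0.75) = 0.2601/0.5000 = 0.5201
Terminal stock prices: S_uuu = 293, S_uud = 175.8, S_udd = 105.5, S_ddd = 63.28
Terminal payoffs (S − K): max(112, 0) = 112, max(-5.219, 0) = 0, max(-75.53, 0) = 0, max(-117.7, 0) = 0
Node uu (S = 234.4): V_uu = e^(−0.01)·[0.5201·111.9688 + 0.4799·0.0000] = 57.6555
Node ud (S = 140.6): V_ud = e^(−0.01)·[0.5201·0.0000 + 0.4799·0.0000] = 0.0000
Node dd (S = 84.38): V_dd = e^(−0.01)·[0.5201·0.0000 + 0.4799·0.0000] = 0.0000
Node u (S = 187.5): V_u = e^(−0.01)·[0.5201·57.6555 + 0.4799·0.0000] = 29.6883
Node d (S = 112.5): V_d = e^(−0.01)·[0.5201·0.0000 + 0.4799·0.0000] = 0.0000
Node 0 (S = 150): V_0 = e^(−0.01)·[0.5201·29.6883 + 0.4799·0.0000] = 15.2873

€15.29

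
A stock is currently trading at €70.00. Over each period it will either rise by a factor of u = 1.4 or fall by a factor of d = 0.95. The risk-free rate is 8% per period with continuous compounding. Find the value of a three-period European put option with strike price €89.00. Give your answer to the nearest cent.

Risk-neutral probability p = (e^0.08 − 0.95)/(1.4 − 0.95) = 0.1333/0.4500 = 0.2962
Terminal stock prices: S_uuu = 192.1, S_uud = 130.3, S_udd = 88.44, S_ddd = 60.02
Terminal payoffs (K − S): max(-103.1, 0) = 0, max(-41.34, 0) = 0, max(0.555, 0) = 0.555, max(28.98, 0) = 28.98
Node uu (S = 137.2): V_uu = e^(−0.08)·[0.2962·0.0000 + 0.7038·0.0000] = 0.0000
Node ud (S = 93.1): V_ud = e^(−0.08)·[0.2962·0.0000 + 0.7038·0.5550] = 0.3606
Node dd (S = 63.17): V_dd = e^(−0.08)·[0.2962·0.5550 + 0.7038·28.9838] = 18.9824
Node u (S = 98): V_u = e^(−0.08)·[0.2962·0.0000 + 0.7038·0.3606] = 0.2343
Node d (S = 66.5): V_d = e^(−0.08)·[0.2962·0.3606 + 0.7038·18.9824] = 12.4313
Node 0 (S = 70): V_0 = e^(−0.08)·[0.2962·0.2343 + 0.7038·12.4313] = 8.1406

€8.14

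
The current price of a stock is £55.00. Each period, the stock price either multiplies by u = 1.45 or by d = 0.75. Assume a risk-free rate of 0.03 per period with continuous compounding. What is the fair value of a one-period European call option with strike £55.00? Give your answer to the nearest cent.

£9.62

Risk-neutral probability p = (e^0.03 − 0.75)/(1.45 − 0.75) = 0.2805/0.7000 = 0.4006
Terminal stock prices: S_u = 79.75, S_d = 41.25
Terminal payoffs (S − K): max(24.75, 0) = 24.75, max(-13.75, 0) = 0
Node 0 (S = 55): V_0 = e^(−0.03)·[0.4006·24.7500 + 0.5994·0.0000] = 9.6230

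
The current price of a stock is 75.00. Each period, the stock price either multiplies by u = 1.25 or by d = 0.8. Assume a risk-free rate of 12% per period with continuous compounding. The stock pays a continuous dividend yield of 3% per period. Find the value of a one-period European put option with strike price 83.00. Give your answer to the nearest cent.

Per-period risk-free factor R = e^0.12 = 1.1275; dividend-adjusted growth = e^(0.12−0.03) = 1.0942.
Risk-neutral probability p = (1.0942 − 0.8)/(1.25 − 0.8) = 0.2942/0.4500 = 0.6537
Terminal stock prices: S_u = 93.75, S_d = 60
Terminal payoffs (K − S): max(-10.75, 0) = 0, max(23, 0) = 23
Node 0 (S = 75): V_0 = e^(−0.12)·[0.6537·0.0000 + 0.3463·23.0000] = 7.0638

7.06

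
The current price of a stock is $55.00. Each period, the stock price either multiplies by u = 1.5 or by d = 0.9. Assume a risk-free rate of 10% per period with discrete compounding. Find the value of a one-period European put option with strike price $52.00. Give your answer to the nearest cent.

$1.52

Risk-neutral probability p = (1 + 0.1 − 0.9)/(1.5 − 0.9) = 0.2000/0.6000 = 0.3333
Terminal stock prices: S_u = 82.5, S_d = 49.5
Terminal payoffs (K − S): max(-30.5, 0) = 0, max(2.5, 0) = 2.5
Node 0 (S = 55): V_0 = 1/1.1·[0.3333·0.0000 + 0.6667·2.5000] = 1.5152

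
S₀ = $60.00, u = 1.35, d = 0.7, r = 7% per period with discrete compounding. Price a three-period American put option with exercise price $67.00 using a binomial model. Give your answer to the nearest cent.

Risk-neutral probability p = (1 + 0.07 − 0.7)/(1.35 − 0.7) = 0.3700/0.6500 = 0.5692
Terminal stock prices: S_uuu = 147.6, S_uud = 76.55, S_udd = 39.69, S_ddd = 20.58
Terminal payoffs (K − S): max(-80.62, 0) = 0, max(-9.545, 0) = 0, max(27.31, 0) = 27.31, max(46.42, 0) = 46.42
Node uu (S = 109.4): continuation = 1/1.07·[0.5692·0.0000 + 0.4308·0.0000] = 0.0000; exercise value = 0.0000 ≤ continuation, so V_uu = 0.0000
Node ud (S = 56.7): continuation = 1/1.07·[0.5692·0.0000 + 0.4308·27.3100] = 10.9947; exercise value = 10.3000 ≤ continuation, so V_ud = 10.9947
Node dd (S = 29.4): continuation = 1/1.07·[0.5692·27.3100 + 0.4308·46.4200] = 33.2168; exercise value = 37.6000 > continuation, so V_dd = 37.6000 (exercise)
Node u (S = 81): continuation = 1/1.07·[0.5692·0.0000 + 0.4308·10.9947] = 4.4263; exercise value = 0.0000 ≤ continuation, so V_u = 4.4263
Node d (S = 42): continuation = 1/1.07·[0.5692·10.9947 + 0.4308·37.6000] = 20.9864; exercise value = 25.0000 > continuation, so V_d = 25.0000 (exercise)
Node 0 (S = 60): continuation = 1/1.07·[0.5692·4.4263 + 0.4308·25.0000] = 12.4195; exercise value = 7.0000 ≤ continuation, so V_0 = 12.4195

$12.42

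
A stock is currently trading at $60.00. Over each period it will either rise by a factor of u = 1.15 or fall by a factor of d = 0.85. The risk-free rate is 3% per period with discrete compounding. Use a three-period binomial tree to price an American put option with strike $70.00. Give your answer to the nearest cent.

Risk-neutral probability p = (1 + 0.03 − 0.85)/(1.15 − 0.85) = 0.1800/0.3000 = 0.6000
Terminal stock prices: S_uuu = 91.25, S_uud = 67.45, S_udd = 49.85, S_ddd = 36.85
Terminal payoffs (K − S): max(-21.25, 0) = 0, max(2.553, 0) = 2.553, max(20.15, 0) = 20.15, max(33.15, 0) = 33.15
Node uu (S = 79.35): continuation = 1/1.03·[0.6000·0.0000 + 0.4000·2.5525] = 0.9913; exercise value = 0.0000 ≤ continuation, so V_uu = 0.9913
Node ud (S = 58.65): continuation = 1/1.03·[0.6000·2.5525 + 0.4000·20.1475] = 9.3112; exercise value = 11.3500 > continuation, so V_ud = 11.3500 (exercise)
Node dd (S = 43.35): continuation = 1/1.03·[0.6000·20.1475 + 0.4000·33.1525] = 24.6112; exercise value = 26.6500 > continuation, so V_dd = 26.6500 (exercise)
Node u (S = 69): continuation = 1/1.03·[0.6000·0.9913 + 0.4000·11.3500] = 4.9852; exercise value = 1.0000 ≤ continuation, so V_u = 4.9852
Node d (S = 51): continuation = 1/1.03·[0.6000·11.3500 + 0.4000·26.6500] = 16.9612; exercise value = 19.0000 > continuation, so V_d = 19.0000 (exercise)
Node 0 (S = 60): continuation = 1/1.03·[0.6000·4.9852 + 0.4000·19.0000] = 10.2826; exercise value = 10.0000 ≤ continuation, so V_0 = 10.2826

$10.28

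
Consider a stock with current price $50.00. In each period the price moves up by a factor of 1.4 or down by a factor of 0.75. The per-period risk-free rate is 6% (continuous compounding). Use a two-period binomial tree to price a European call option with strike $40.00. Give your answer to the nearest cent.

$17.37

Risk-neutral probability p = (e^0.06 − 0.75)/(1.4 − 0.75) = 0.3118/0.6500 = 0.4797
Terminal stock prices: S_uu = 98, S_ud = 52.5, S_dd = 28.12
Terminal payoffs (S − K): max(58, 0) = 58, max(12.5, 0) = 12.5, max(-11.88, 0) = 0
Node u (S = 70): V_u = e^(−0.06)·[0.4797·58.0000 + 0.5203·12.5000] = 32.3294
Node d (S = 37.5): V_d = e^(−0.06)·[0.4797·12.5000 + 0.5203·0.0000] = 5.6476
Node 0 (S = 50): V_0 = e^(−0.06)·[0.4797·32.3294 + 0.5203·5.6476] = 17.3738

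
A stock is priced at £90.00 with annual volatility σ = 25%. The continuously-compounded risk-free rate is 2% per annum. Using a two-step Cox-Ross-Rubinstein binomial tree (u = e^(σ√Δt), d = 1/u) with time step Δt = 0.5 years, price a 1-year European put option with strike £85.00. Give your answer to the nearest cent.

CRR parameters: u = e^(σ√Δt) = e^(0.25·√0.5) = 1.1934, d = 1/u = 0.8380
Per-period rate: rΔt = 0.02·0.5 = 0.01, so R = e^0.01 = 1.0101
Risk-neutral probability p = (e^0.01 − 0.8380)/(1.1934 − 0.8380) = 0.1721/0.3554 = 0.4842
Terminal stock prices: S_uu = 128.2, S_ud = 90, S_dd = 63.2
Terminal payoffs (K − S): max(-43.17, 0) = 0, max(-5, 0) = 0, max(21.8, 0) = 21.8
Node u (S = 107.4): V_u = e^(−0.01)·[0.4842·0.0000 + 0.5158·0.0000] = 0.0000
Node d (S = 75.42): V_d = e^(−0.01)·[0.4842·0.0000 + 0.5158·21.8030] = 11.1341
Node 0 (S = 90): V_0 = e^(−0.01)·[0.4842·0.0000 + 0.5158·11.1341] = 5.6858

£5.69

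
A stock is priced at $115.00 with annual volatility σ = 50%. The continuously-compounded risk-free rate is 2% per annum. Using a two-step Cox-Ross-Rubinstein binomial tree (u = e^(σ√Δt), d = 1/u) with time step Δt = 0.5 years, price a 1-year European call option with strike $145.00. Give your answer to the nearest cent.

$15.73

CRR parameters: u = e^(σ√Δt) = e^(0.5·√0.5) = 1.4241, d = 1/u = 0.7022
Per-period rate: rΔt = 0.02·0.5 = 0.01, so R = e^0.01 = 1.0101
Risk-neutral probability p = (e^0.01 − 0.7022)/(1.4241 − 0.7022) = 0.3079/0.7219 = 0.4264
Terminal stock prices: S_uu = 233.2, S_ud = 115, S_dd = 56.7
Terminal payoffs (S − K): max(88.23, 0) = 88.23, max(-30, 0) = 0, max(-88.3, 0) = 0
Node u (S = 163.8): V_u = e^(−0.01)·[0.4264·88.2332 + 0.5736·0.0000] = 37.2520
Node d (S = 80.75): V_d = e^(−0.01)·[0.4264·0.0000 + 0.5736·0.0000] = 0.0000
Node 0 (S = 115): V_0 = e^(−0.01)·[0.4264·37.2520 + 0.5736·0.0000] = 15.7278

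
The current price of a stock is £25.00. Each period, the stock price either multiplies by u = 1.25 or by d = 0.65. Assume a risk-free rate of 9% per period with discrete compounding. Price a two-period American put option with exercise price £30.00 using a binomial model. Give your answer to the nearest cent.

Risk-neutral probability p = (1 + 0.09 − 0.65)/(1.25 − 0.65) = 0.4400/0.6000 = 0.7333
Terminal stock prices: S_uu = 39.06, S_ud = 20.31, S_dd = 10.56
Terminal payoffs (K − S): max(-9.062, 0) = 0, max(9.688, 0) = 9.688, max(19.44, 0) = 19.44
Node u (S = 31.25): continuation = 1/1.09·[0.7333·0.0000 + 0.2667·9.6875] = 2.3700; exercise value = 0.0000 ≤ continuation, so V_u = 2.3700
Node d (S = 16.25): continuation = 1/1.09·[0.7333·9.6875 + 0.2667·19.4375] = 11.2729; exercise value = 13.7500 > continuation, so V_d = 13.7500 (exercise)
Node 0 (S = 25): continuation = 1/1.09·[0.7333·2.3700 + 0.2667·13.7500] = 4.9584; exercise value = 5.0000 > continuation, so V_0 = 5.0000 (exercise)

£5.00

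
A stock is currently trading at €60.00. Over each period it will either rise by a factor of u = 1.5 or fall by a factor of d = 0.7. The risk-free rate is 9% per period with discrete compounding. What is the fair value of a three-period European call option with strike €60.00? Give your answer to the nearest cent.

Risk-neutral probability p = (1 + 0.09 − 0.7)/(1.5 − 0.7) = 0.3900/0.8000 = 0.4875
Terminal stock prices: S_uuu = 202.5, S_uud = 94.5, S_udd = 44.1, S_ddd = 20.58
Terminal payoffs (S − K): max(142.5, 0) = 142.5, max(34.5, 0) = 34.5, max(-15.9, 0) = 0, max(-39.42, 0) = 0
Node uu (S = 135): V_uu = 1/1.09·[0.4875·142.5000 + 0.5125·34.5000] = 79.9541
Node ud (S = 63): V_ud = 1/1.09·[0.4875·34.5000 + 0.5125·0.0000] = 15.4300
Node dd (S = 29.4): V_dd = 1/1.09·[0.4875·0.0000 + 0.5125·0.0000] = 0.0000
Node u (S = 90): V_u = 1/1.09·[0.4875·79.9541 + 0.5125·15.4300] = 43.0143
Node d (S = 42): V_d = 1/1.09·[0.4875·15.4300 + 0.5125·0.0000] = 6.9011
Node 0 (S = 60): V_0 = 1/1.09·[0.4875·43.0143 + 0.5125·6.9011] = 22.4828

€22.48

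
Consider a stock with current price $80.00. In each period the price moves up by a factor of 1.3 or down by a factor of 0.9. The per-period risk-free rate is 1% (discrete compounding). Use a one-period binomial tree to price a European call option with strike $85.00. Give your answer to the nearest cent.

$5.17

Risk-neutral probability p = (1 + 0.01 − 0.9)/(1.3 − 0.9) = 0.1100/0.4000 = 0.2750
Terminal stock prices: S_u = 104, S_d = 72
Terminal payoffs (S − K): max(19, 0) = 19, max(-13, 0) = 0
Node 0 (S = 80): V_0 = 1/1.01·[0.2750·19.0000 + 0.7250·0.0000] = 5.1733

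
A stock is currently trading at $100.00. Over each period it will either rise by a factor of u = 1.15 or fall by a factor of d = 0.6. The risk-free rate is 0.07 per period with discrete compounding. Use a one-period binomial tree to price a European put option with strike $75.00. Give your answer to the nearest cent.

$2.04

Risk-neutral probability p = (1 + 0.07 − 0.6)/(1.15 − 0.6) = 0.4700/0.5500 = 0.8545
Terminal stock prices: S_u = 115, S_d = 60
Terminal payoffs (K − S): max(-40, 0) = 0, max(15, 0) = 15
Node 0 (S = 100): V_0 = 1/1.07·[0.8545·0.0000 + 0.1455·15.0000] = 2.0391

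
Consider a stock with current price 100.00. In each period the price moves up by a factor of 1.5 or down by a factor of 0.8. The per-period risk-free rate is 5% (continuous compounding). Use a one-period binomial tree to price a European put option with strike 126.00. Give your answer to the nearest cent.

Risk-neutral probability p = (e^0.05 − 0.8)/(1.5 − 0.8) = 0.2513/0.7000 = 0.3590
Terminal stock prices: S_u = 150, S_d = 80
Terminal payoffs (K − S): max(-24, 0) = 0, max(46, 0) = 46
Node 0 (S = 100): V_0 = e^(−0.05)·[0.3590·0.0000 + 0.6410·46.0000] = 28.0498

28.05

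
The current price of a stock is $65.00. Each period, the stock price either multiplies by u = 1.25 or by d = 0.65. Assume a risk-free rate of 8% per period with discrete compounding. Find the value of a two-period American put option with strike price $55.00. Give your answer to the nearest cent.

Risk-neutral probability p = (1 + 0.08 − 0.65)/(1.25 − 0.65) = 0.4300/0.6000 = 0.7167
Terminal stock prices: S_uu = 101.6, S_ud = 52.81, S_dd = 27.46
Terminal payoffs (K − S): max(-46.56, 0) = 0, max(2.188, 0) = 2.188, max(27.54, 0) = 27.54
Node u (S = 81.25): continuation = 1/1.08·[0.7167·0.0000 + 0.2833·2.1875] = 0.5739; exercise value = 0.0000 ≤ continuation, so V_u = 0.5739
Node d (S = 42.25): continuation = 1/1.08·[0.7167·2.1875 + 0.2833·27.5375] = 8.6759; exercise value = 12.7500 > continuation, so V_d = 12.7500 (exercise)
Node 0 (S = 65): continuation = 1/1.08·[0.7167·0.5739 + 0.2833·12.7500] = 3.7257; exercise value = 0.0000 ≤ continuation, so V_0 = 3.7257

$3.73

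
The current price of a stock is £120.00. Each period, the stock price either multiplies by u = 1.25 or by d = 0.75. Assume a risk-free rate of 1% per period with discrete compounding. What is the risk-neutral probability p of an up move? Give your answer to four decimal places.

Risk-neutral probability p = (1 + 0.01 − 0.75)/(1.25 − 0.75) = 0.2600/0.5000 = 0.5200

p = 0.5200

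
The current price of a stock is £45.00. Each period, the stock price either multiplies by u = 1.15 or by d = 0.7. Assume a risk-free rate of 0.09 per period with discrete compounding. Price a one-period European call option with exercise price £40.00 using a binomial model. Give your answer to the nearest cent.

Risk-neutral probability p = (1 + 0.09 − 0.7)/(1.15 − 0.7) = 0.3900/0.4500 = 0.8667
Terminal stock prices: S_u = 51.75, S_d = 31.5
Terminal payoffs (S − K): max(11.75, 0) = 11.75, max(-8.5, 0) = 0
Node 0 (S = 45): V_0 = 1/1.09·[0.8667·11.7500 + 0.1333·0.0000] = 9.3425

£9.34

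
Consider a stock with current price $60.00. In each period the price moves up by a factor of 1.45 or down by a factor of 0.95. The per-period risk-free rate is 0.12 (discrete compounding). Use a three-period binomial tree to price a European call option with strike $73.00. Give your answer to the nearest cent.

Risk-neutral probability p = (1 + 0.12 − 0.95)/(1.45 − 0.95) = 0.1700/0.5000 = 0.3400
Terminal stock prices: S_uuu = 182.9, S_uud = 119.8, S_udd = 78.52, S_ddd = 51.44
Terminal payoffs (S − K): max(109.9, 0) = 109.9, max(46.84, 0) = 46.84, max(5.517, 0) = 5.517, max(-21.56, 0) = 0
Node uu (S = 126.2): V_uu = 1/1.12·[0.3400·109.9175 + 0.6600·46.8425] = 60.9714
Node ud (S = 82.65): V_ud = 1/1.12·[0.3400·46.8425 + 0.6600·5.5175] = 17.4714
Node dd (S = 54.15): V_dd = 1/1.12·[0.3400·5.5175 + 0.6600·0.0000] = 1.6750
Node u (S = 87): V_u = 1/1.12·[0.3400·60.9714 + 0.6600·17.4714] = 28.8048
Node d (S = 57): V_d = 1/1.12·[0.3400·17.4714 + 0.6600·1.6750] = 6.2909
Node 0 (S = 60): V_0 = 1/1.12·[0.3400·28.8048 + 0.6600·6.2909] = 12.4514

$12.45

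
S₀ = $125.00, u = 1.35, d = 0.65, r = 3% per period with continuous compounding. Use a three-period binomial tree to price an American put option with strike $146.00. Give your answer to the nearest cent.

$37.17

Risk-neutral probability p = (e^0.03 − 0.65)/(1.35 − 0.65) = 0.3805/0.7000 = 0.5435
Terminal stock prices: S_uuu = 307.5, S_uud = 148.1, S_udd = 71.3, S_ddd = 34.33
Terminal payoffs (K − S): max(-161.5, 0) = 0, max(-2.078, 0) = 0, max(74.7, 0) = 74.7, max(111.7, 0) = 111.7
Node uu (S = 227.8): continuation = e^(−0.03)·[0.5435·0.0000 + 0.4565·0.0000] = 0.0000; exercise value = 0.0000 ≤ continuation, so V_uu = 0.0000
Node ud (S = 109.7): continuation = e^(−0.03)·[0.5435·0.0000 + 0.4565·74.7031] = 33.0936; exercise value = 36.3125 > continuation, so V_ud = 36.3125 (exercise)
Node dd (S = 52.81): continuation = e^(−0.03)·[0.5435·74.7031 + 0.4565·111.6719] = 88.8725; exercise value = 93.1875 > continuation, so V_dd = 93.1875 (exercise)
Node u (S = 168.8): continuation = e^(−0.03)·[0.5435·0.0000 + 0.4565·36.3125] = 16.0865; exercise value = 0.0000 ≤ continuation, so V_u = 16.0865
Node d (S = 81.25): continuation = e^(−0.03)·[0.5435·36.3125 + 0.4565·93.1875] = 60.4350; exercise value = 64.7500 > continuation, so V_d = 64.7500 (exercise)
Node 0 (S = 125): continuation = e^(−0.03)·[0.5435·16.0865 + 0.4565·64.7500] = 37.1691; exercise value = 21.0000 ≤ continuation, so V_0 = 37.1691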